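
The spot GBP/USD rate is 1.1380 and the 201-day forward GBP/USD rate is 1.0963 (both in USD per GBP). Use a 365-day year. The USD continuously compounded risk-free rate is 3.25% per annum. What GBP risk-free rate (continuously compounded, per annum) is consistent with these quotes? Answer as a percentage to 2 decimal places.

F = S·e^((r_USD − r_GBP)T) ⇒ r_GBP = r_USD − ln(F/S)/T
ln(1.0963/1.1380) = -0.037331; /(201/365) = -0.067790
r_GBP = 0.0325 + 0.067790 = 0.100290
r_GBP = 10.03%

10.03%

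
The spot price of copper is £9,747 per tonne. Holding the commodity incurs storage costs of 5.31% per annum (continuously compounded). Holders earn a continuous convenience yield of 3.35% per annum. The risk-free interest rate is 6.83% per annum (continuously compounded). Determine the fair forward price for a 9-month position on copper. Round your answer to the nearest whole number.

£10,411 per tonne

Net carry = r + u − y = 0.0683 + 0.0531 − 0.0335 = 0.0879
F = S·e^((r+u−y)T) = 9747 · e^(0.0879 × 9/12) = 9747 · e^0.065925
= 9747 × 1.068147 = £10,411 per tonne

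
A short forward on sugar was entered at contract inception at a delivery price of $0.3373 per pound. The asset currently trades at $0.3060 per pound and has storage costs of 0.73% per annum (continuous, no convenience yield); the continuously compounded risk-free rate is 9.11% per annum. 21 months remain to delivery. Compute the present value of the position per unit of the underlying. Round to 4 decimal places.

Current fair forward for the remaining 21 months: F = S·e^((r + u)·T), (r + u) = 0.0911 + 0.0073 = 0.0984
F = 0.3060 · e^(0.0984 × 21/12) = 0.3060 × 1.187915 = 0.3635
Value of long forward = (F − K)·e^(−rT) = (0.3635 − 0.3373) · e^(−0.0911·21/12)
= 0.0262 × 0.852634 = 0.0223
Short position value = −(long value) = -$0.0223

-$0.0223 per pound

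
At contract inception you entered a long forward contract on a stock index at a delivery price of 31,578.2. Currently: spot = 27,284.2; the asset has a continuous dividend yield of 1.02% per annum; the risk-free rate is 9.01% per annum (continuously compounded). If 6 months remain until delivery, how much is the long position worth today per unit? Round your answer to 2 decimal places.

Current fair forward for the remaining 6 months: F = S·e^((r − q)·T), (r − q) = 0.0901 − 0.0102 = 0.0799
F = 27284.2 · e^(0.0799 × 6/12) = 27284.2 × 1.04075873 = 28396.2693
Value of long forward = (F − K)·e^(−rT) = (28396.2693 − 31578.2) · e^(−0.0901·6/12)
= -3181.9307 × 0.95594968 = -3041.77

-3041.77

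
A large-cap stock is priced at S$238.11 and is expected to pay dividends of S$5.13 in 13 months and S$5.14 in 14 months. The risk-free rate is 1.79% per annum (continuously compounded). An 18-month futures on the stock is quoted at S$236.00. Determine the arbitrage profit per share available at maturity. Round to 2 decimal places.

PV(dividends) I = 5.13·e^(−0.0179·13/12) + 5.14·e^(−0.0179·14/12) = 10.0653
Fair futures F* = (S − I)·e^(rT) = (238.11 − 10.0653)·e^0.026850 = 228.0447 × 1.027214 = 234.2507
Market S$236.00 > fair 234.2507: forward overpriced → cash-and-carry (borrow at r, buy the stock and collect the dividends, short the forward).
Profit at T = |F_mkt − F*| = |236.00 − 234.2507| = S$1.75 per share

S$1.75 per share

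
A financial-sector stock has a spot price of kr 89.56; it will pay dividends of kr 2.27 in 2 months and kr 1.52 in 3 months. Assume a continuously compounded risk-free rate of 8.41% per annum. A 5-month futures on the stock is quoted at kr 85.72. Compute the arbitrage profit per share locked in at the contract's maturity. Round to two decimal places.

kr 3.17 per share

PV(dividends) I = 2.27·e^(−0.0841·2/12) + 1.52·e^(−0.0841·3/12) = 3.7268
Fair futures F* = (S − I)·e^(rT) = (89.56 − 3.7268)·e^0.035042 = 85.8332 × 1.035663 = 88.8943
Market kr 85.72 < fair 88.8943: forward underpriced → reverse cash-and-carry (short the stock, invest proceeds at r, pay the dividends, go long the forward).
Profit at T = |F_mkt − F*| = |85.72 − 88.8943| = kr 3.17 per share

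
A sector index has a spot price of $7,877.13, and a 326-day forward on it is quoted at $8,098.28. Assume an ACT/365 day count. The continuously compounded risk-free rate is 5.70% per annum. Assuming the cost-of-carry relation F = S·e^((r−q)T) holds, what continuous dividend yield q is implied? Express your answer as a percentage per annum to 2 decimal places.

From F = S·e^((r−q)T): (r − q) = ln(F/S)/T
ln(8098.28/7877.13) = ln(1.028075) = 0.027688
(r − q) = 0.027688 / (326/365) = 0.031000
q = r − ln(F/S)/T = 0.0570 − 0.031000 = 0.026000
q = 2.60%

2.60%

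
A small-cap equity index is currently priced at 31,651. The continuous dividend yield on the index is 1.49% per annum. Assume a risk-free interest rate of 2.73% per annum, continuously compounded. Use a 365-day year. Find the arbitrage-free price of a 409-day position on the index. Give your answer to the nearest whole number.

32,094

F = S·e^((r − q)T) = 31651 · e^((0.0273 − 0.0149) × 409/365)
= 31651 · e^0.013895 = 31651 × 1.013992
F = 32,094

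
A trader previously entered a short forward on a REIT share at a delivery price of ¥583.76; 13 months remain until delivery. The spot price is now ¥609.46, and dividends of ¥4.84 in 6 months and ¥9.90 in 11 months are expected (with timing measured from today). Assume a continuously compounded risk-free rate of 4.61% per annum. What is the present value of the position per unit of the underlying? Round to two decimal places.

-¥39.92

PV(remaining dividends) I = 4.84·e^(−0.0461·6/12) + 9.90·e^(−0.0461·11/12) = 14.2201
Current forward F = (S − I)·e^(rT) = (609.46 − 14.2201)·e^(0.0461·13/12) = 595.2399 × 1.051210 = 625.7221
Value (long) = (F − K)·e^(−rT) = (625.7221 − 583.76) × 0.951285 = 39.9179
Short position value = −(long value) = -¥39.92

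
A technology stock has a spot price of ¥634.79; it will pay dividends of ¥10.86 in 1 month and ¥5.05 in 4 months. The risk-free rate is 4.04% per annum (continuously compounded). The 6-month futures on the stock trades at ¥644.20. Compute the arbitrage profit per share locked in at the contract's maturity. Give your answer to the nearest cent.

PV(dividends) I = 10.86·e^(−0.0404·1/12) + 5.05·e^(−0.0404·4/12) = 15.8059
Fair futures F* = (S − I)·e^(rT) = (634.79 − 15.8059)·e^0.020200 = 618.9841 × 1.020405 = 631.6145
Market ¥644.20 > fair 631.6145: forward overpriced → cash-and-carry (borrow at r, buy the stock and collect the dividends, short the forward).
Profit at T = |F_mkt − F*| = |644.20 − 631.6145| = ¥12.59 per share

¥12.59 per share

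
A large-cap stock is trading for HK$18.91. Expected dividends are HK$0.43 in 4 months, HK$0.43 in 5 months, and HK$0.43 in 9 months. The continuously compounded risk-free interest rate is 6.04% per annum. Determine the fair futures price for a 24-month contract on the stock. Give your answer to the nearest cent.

HK$19.93

PV(dividends) I = 0.43·e^(−0.0604·4/12) + 0.43·e^(−0.0604·5/12) + 0.43·e^(−0.0604·9/12)
I = 0.4214 + 0.4193 + 0.4110 = 1.2517
F = (S − I)·e^(rT) = (18.91 − 1.2517) · e^(0.0604·24/12)
= 17.6583 · e^0.120800 = 17.6583 × 1.128399 = HK$19.93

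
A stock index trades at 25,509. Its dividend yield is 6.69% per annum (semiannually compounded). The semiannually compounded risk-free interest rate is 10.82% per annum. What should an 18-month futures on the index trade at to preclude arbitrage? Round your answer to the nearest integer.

27,069

F = S · (1+r/2)^(2T) / (1+q/2)^(2T)
= 25509 × 1.171239 / 1.103744 = 25509 × 1.061151
F = 27,069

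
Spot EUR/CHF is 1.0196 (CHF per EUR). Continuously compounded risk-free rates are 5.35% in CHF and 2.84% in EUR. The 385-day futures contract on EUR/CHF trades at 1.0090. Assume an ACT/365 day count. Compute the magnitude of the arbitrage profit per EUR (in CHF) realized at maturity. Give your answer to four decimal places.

0.0380 per EUR (in CHF)

Fair futures: F* = S·e^(carry·T), with carry = (r_CHF − r_EUR) = 0.0535 − 0.0284 = 0.0251
F* = 1.0196 · e^(0.0251 × 385/365) = 1.0196 · e^0.026475 = 1.0196 × 1.026829 = 1.0470
Market 1.0090 < fair 1.0470: forward underpriced → reverse cash-and-carry (short spot, go long the forward).
At maturity, profit = |F_mkt − F*| = |1.0090 − 1.0470| = 0.0380 per EUR (in CHF)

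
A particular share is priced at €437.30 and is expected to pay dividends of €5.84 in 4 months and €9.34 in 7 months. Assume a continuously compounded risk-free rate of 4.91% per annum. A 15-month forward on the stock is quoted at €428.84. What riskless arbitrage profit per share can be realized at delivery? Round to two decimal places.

€20.38 per share

PV(dividends) I = 5.84·e^(−0.0491·4/12) + 9.34·e^(−0.0491·7/12) = 14.8215
Fair forward F* = (S − I)·e^(rT) = (437.30 − 14.8215)·e^0.061375 = 422.4785 × 1.063298 = 449.2205
Market €428.84 < fair 449.2205: forward underpriced → reverse cash-and-carry (short the stock, invest proceeds at r, pay the dividends, go long the forward).
Profit at T = |F_mkt − F*| = |428.84 − 449.2205| = €20.38 per share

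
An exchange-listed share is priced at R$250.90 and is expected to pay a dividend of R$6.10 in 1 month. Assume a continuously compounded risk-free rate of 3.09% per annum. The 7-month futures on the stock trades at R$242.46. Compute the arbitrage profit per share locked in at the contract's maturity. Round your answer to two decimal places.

R$6.81 per share

PV(dividends) I = 6.10·e^(−0.0309·1/12) = 6.0843
Fair futures F* = (S − I)·e^(rT) = (250.90 − 6.0843)·e^0.018025 = 244.8157 × 1.018188 = 249.2684
Market R$242.46 < fair 249.2684: forward underpriced → reverse cash-and-carry (short the stock, invest proceeds at r, pay the dividends, go long the forward).
Profit at T = |F_mkt − F*| = |242.46 − 249.2684| = R$6.81 per share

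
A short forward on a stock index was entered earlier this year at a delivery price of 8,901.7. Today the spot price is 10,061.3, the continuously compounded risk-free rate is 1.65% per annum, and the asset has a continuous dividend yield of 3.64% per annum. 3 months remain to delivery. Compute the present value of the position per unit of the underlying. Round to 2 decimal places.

Current fair forward for the remaining 3 months: F = S·e^((r − q)·T), (r − q) = 0.0165 − 0.0364 = -0.0199
F = 10061.3 · e^(-0.0199 × 3/12) = 10061.3 × 0.99503735 = 10011.3693
Value of long forward = (F − K)·e^(−rT) = (10011.3693 − 8901.7) · e^(−0.0165·3/12)
= 1109.6693 × 0.99588350 = 1105.10
Short position value = −(long value) = -1105.10

-1105.10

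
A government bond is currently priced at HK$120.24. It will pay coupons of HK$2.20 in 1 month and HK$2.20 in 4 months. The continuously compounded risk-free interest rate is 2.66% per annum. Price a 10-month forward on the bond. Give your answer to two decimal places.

HK$118.46

PV(coupons) I = 2.20·e^(−0.0266·1/12) + 2.20·e^(−0.0266·4/12)
I = 2.1951 + 2.1806 = 4.3757
F = (S − I)·e^(rT) = (120.24 − 4.3757) · e^(0.0266·10/12)
= 115.8643 · e^0.022167 = 115.8643 × 1.022415 = HK$118.46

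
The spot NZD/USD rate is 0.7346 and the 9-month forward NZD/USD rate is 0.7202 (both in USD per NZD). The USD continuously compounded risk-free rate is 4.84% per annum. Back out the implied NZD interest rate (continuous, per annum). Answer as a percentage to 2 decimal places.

F = S·e^((r_USD − r_NZD)T) ⇒ r_NZD = r_USD − ln(F/S)/T
ln(0.7202/0.7346) = -0.019797; /(9/12) = -0.026396
r_NZD = 0.0484 + 0.026396 = 0.074796
r_NZD = 7.48%

7.48%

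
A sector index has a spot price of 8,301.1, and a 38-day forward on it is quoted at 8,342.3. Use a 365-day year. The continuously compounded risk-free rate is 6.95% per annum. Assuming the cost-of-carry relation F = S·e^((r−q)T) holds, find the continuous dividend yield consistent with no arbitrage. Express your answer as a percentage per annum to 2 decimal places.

From F = S·e^((r−q)T): (r − q) = ln(F/S)/T
ln(8342.3/8301.1) = ln(1.004963) = 0.004951
(r − q) = 0.004951 / (38/365) = 0.047556
q = r − ln(F/S)/T = 0.0695 − 0.047556 = 0.021944
q = 2.19%

2.19%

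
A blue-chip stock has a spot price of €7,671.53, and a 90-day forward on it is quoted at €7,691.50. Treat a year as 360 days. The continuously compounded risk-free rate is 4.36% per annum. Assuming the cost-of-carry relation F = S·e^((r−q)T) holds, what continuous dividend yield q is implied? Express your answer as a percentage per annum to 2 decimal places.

3.32%

From F = S·e^((r−q)T): (r − q) = ln(F/S)/T
ln(7691.50/7671.53) = ln(1.002603) = 0.002600
(r − q) = 0.002600 / (90/360) = 0.010400
q = r − ln(F/S)/T = 0.0436 − 0.010400 = 0.033200
q = 3.32%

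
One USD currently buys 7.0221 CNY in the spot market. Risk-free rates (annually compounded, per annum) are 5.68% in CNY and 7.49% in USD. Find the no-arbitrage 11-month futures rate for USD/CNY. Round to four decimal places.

6.9136

By covered interest parity, F = S · (1+r_CNY)^T / (1+r_USD)^T
= 7.0221 × 1.051946 / 1.068450 = 7.0221 × 0.984553
F = 6.9136 CNY per USD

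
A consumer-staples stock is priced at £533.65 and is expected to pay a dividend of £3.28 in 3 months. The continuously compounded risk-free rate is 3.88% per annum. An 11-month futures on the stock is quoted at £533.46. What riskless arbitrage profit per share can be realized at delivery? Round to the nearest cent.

£16.15 per share

PV(dividends) I = 3.28·e^(−0.0388·3/12) = 3.2483
Fair futures F* = (S − I)·e^(rT) = (533.65 − 3.2483)·e^0.035567 = 530.4017 × 1.036207 = 549.6060
Market £533.46 < fair 549.6060: forward underpriced → reverse cash-and-carry (short the stock, invest proceeds at r, pay the dividends, go long the forward).
Profit at T = |F_mkt − F*| = |533.46 − 549.6060| = £16.15 per share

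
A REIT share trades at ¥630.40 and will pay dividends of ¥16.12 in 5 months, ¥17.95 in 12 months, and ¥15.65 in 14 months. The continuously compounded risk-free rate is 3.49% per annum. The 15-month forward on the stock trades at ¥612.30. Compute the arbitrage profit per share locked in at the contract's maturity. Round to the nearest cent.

PV(dividends) I = 16.12·e^(−0.0349·5/12) + 17.95·e^(−0.0349·12/12) + 15.65·e^(−0.0349·14/12) = 48.2472
Fair forward F* = (S − I)·e^(rT) = (630.40 − 48.2472)·e^0.043625 = 582.1528 × 1.044591 = 608.1116
Market ¥612.30 > fair 608.1116: forward overpriced → cash-and-carry (borrow at r, buy the stock and collect the dividends, short the forward).
Profit at T = |F_mkt − F*| = |612.30 − 608.1116| = ¥4.19 per share

¥4.19 per share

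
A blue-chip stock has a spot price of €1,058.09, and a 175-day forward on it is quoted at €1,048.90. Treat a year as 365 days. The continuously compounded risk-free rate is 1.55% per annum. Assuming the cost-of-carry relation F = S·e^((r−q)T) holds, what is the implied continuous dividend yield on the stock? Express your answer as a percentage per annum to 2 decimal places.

From F = S·e^((r−q)T): (r − q) = ln(F/S)/T
ln(1048.90/1058.09) = ln(0.991315) = -0.008723
(r − q) = -0.008723 / (175/365) = -0.018194
q = r − ln(F/S)/T = 0.0155 + 0.018194 = 0.033694
q = 3.37%

3.37%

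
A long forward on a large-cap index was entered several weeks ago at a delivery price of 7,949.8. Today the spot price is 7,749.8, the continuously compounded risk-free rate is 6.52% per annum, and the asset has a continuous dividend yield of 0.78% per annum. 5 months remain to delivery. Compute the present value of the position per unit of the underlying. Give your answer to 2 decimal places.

Current fair forward for the remaining 5 months: F = S·e^((r − q)·T), (r − q) = 0.0652 − 0.0078 = 0.0574
F = 7749.8 · e^(0.0574 × 5/12) = 7749.8 × 1.02420496 = 7937.3836
Value of long forward = (F − K)·e^(−rT) = (7937.3836 − 7949.8) · e^(−0.0652·5/12)
= -12.4164 × 0.97319903 = -12.08

-12.08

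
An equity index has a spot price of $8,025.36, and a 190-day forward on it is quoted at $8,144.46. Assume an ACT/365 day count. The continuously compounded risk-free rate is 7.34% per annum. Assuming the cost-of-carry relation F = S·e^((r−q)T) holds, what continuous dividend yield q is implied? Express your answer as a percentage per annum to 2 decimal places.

From F = S·e^((r−q)T): (r − q) = ln(F/S)/T
ln(8144.46/8025.36) = ln(1.014840) = 0.014731
(r − q) = 0.014731 / (190/365) = 0.028299
q = r − ln(F/S)/T = 0.0734 − 0.028299 = 0.045101
q = 4.51%

4.51%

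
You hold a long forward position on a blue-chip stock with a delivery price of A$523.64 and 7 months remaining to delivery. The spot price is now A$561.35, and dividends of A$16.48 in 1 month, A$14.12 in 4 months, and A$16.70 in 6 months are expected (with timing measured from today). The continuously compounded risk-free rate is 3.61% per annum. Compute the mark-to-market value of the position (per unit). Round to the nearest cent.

PV(remaining dividends) I = 16.48·e^(−0.0361·1/12) + 14.12·e^(−0.0361·4/12) + 16.70·e^(−0.0361·6/12) = 46.7829
Current forward F = (S − I)·e^(rT) = (561.35 − 46.7829)·e^(0.0361·7/12) = 514.5671 × 1.021282 = 525.5181
Value (long) = (F − K)·e^(−rT) = (525.5181 − 523.64) × 0.979162 = 1.8390
Value = A$1.84

A$1.84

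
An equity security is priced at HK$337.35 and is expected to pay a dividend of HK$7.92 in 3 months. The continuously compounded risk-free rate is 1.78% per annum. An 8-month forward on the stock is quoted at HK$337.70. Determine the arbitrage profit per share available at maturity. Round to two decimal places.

PV(dividends) I = 7.92·e^(−0.0178·3/12) = 7.8848
Fair forward F* = (S − I)·e^(rT) = (337.35 − 7.8848)·e^0.011867 = 329.4652 × 1.011938 = 333.3984
Market HK$337.70 > fair 333.3984: forward overpriced → cash-and-carry (borrow at r, buy the stock and collect the dividends, short the forward).
Profit at T = |F_mkt − F*| = |337.70 − 333.3984| = HK$4.30 per share

HK$4.30 per share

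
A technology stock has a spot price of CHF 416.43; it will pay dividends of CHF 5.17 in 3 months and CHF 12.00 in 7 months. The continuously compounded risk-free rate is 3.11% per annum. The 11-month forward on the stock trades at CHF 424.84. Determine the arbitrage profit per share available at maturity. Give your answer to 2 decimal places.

PV(dividends) I = 5.17·e^(−0.0311·3/12) + 12.00·e^(−0.0311·7/12) = 16.9142
Fair forward F* = (S − I)·e^(rT) = (416.43 − 16.9142)·e^0.028508 = 399.5158 × 1.028918 = 411.0690
Market CHF 424.84 > fair 411.0690: forward overpriced → cash-and-carry (borrow at r, buy the stock and collect the dividends, short the forward).
Profit at T = |F_mkt − F*| = |424.84 − 411.0690| = CHF 13.77 per share

CHF 13.77 per share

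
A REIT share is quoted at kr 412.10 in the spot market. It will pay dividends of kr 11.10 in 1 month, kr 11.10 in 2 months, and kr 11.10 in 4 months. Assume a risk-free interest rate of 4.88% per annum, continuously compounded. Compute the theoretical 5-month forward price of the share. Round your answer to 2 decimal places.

kr 386.90

PV(dividends) I = 11.10·e^(−0.0488·1/12) + 11.10·e^(−0.0488·2/12) + 11.10·e^(−0.0488·4/12)
I = 11.0550 + 11.0101 + 10.9209 = 32.9860
F = (S − I)·e^(rT) = (412.10 − 32.9860) · e^(0.0488·5/12)
= 379.1140 · e^0.020333 = 379.1140 × 1.020541 = kr 386.90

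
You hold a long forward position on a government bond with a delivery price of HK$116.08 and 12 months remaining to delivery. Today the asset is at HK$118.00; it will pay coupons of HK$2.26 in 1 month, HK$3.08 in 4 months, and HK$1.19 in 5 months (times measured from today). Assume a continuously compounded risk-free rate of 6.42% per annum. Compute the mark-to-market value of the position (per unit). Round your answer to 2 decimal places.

PV(remaining coupons) I = 2.26·e^(−0.0642·1/12) + 3.08·e^(−0.0642·4/12) + 1.19·e^(−0.0642·5/12) = 6.4213
Current forward F = (S − I)·e^(rT) = (118.00 − 6.4213)·e^(0.0642·12/12) = 111.5787 × 1.066306 = 118.9770
Value (long) = (F − K)·e^(−rT) = (118.9770 − 116.08) × 0.937817 = 2.7169
Value = HK$2.72

HK$2.72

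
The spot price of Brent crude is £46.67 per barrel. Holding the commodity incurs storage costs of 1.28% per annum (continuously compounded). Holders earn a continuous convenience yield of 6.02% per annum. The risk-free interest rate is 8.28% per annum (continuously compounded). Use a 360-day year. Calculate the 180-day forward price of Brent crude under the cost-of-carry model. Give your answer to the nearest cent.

Net carry = r + u − y = 0.0828 + 0.0128 − 0.0602 = 0.0354
F = S·e^((r+u−y)T) = 46.67 · e^(0.0354 × 180/360) = 46.67 · e^0.017700
= 46.67 × 1.017858 = £47.50 per barrel

£47.50 per barrel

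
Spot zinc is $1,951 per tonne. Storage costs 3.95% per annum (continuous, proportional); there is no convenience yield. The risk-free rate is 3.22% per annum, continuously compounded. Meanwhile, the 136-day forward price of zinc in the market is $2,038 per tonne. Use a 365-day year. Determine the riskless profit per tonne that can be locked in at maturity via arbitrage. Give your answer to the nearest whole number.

$34 per tonne

Fair forward: F* = S·e^(carry·T), with carry = (r + u) = 0.0322 + 0.0395 = 0.0717
F* = 1951 · e^(0.0717 × 136/365) = 1951 · e^0.026716 = 1951 × 1.027076 = $2003.8253
Market $2038 > fair $2003.8253: forward overpriced → cash-and-carry (buy spot, short the forward).
At maturity, profit = |F_mkt − F*| = |2038 − 2003.8253| = $34 per tonne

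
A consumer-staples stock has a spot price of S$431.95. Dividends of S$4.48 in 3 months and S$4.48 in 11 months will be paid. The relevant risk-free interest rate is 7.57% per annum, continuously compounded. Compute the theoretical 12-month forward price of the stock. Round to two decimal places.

S$456.67

PV(dividends) I = 4.48·e^(−0.0757·3/12) + 4.48·e^(−0.0757·11/12)
I = 4.3960 + 4.1797 = 8.5757
F = (S − I)·e^(rT) = (431.95 − 8.5757) · e^(0.0757·12/12)
= 423.3743 · e^0.075700 = 423.3743 × 1.078639 = S$456.67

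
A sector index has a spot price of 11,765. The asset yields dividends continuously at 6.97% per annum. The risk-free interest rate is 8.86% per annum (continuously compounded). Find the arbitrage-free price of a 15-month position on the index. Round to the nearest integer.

F = S·e^((r − q)T) = 11765 · e^((0.0886 − 0.0697) × 15/12)
= 11765 · e^0.023625 = 11765 × 1.023906
F = 12,046

12,046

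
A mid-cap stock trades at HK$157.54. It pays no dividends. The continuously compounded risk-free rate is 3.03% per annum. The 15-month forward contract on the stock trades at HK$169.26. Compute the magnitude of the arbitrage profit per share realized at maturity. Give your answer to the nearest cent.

HK$5.64 per share

Fair forward: F* = S·e^(carry·T), with carry = r = 0.0303
F* = 157.54 · e^(0.0303 × 15/12) = 157.54 · e^0.037875 = 157.54 × 1.038601 = HK$163.6212
Market HK$169.26 > fair HK$163.6212: forward overpriced → cash-and-carry (buy spot, short the forward).
At maturity, profit = |F_mkt − F*| = |169.26 − 163.6212| = HK$5.64 per share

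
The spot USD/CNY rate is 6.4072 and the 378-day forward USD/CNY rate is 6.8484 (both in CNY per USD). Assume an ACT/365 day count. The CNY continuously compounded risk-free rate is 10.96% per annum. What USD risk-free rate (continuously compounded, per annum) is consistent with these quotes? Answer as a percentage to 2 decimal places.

4.53%

F = S·e^((r_CNY − r_USD)T) ⇒ r_USD = r_CNY − ln(F/S)/T
ln(6.8484/6.4072) = 0.066593; /(378/365) = 0.064303
r_USD = 0.1096 − 0.064303 = 0.045297
r_USD = 4.53%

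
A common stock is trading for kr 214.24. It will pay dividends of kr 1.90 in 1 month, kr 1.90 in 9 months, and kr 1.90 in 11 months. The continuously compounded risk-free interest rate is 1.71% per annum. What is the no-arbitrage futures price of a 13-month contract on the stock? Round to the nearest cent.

kr 212.50

PV(dividends) I = 1.90·e^(−0.0171·1/12) + 1.90·e^(−0.0171·9/12) + 1.90·e^(−0.0171·11/12)
I = 1.8973 + 1.8758 + 1.8704 = 5.6435
F = (S − I)·e^(rT) = (214.24 − 5.6435) · e^(0.0171·13/12)
= 208.5965 · e^0.018525 = 208.5965 × 1.018698 = kr 212.50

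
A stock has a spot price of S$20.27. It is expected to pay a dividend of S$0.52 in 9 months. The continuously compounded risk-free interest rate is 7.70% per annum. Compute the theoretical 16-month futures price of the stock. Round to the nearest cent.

S$21.92

PV(dividends) I = 0.52·e^(−0.0770·9/12)
I = 0.4908
F = (S − I)·e^(rT) = (20.27 − 0.4908) · e^(0.0770·16/12)
= 19.7792 · e^0.102667 = 19.7792 × 1.108122 = S$21.92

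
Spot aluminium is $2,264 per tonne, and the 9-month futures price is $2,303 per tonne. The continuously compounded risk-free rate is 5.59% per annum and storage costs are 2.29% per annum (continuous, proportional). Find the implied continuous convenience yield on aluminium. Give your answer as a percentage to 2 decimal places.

5.60%

F = S·e^((r+u−y)T) ⇒ (r+u−y) = ln(F/S)/T
ln(2303/2264) = 0.017079; /T ⇒ 0.022772
y = r + u − ln(F/S)/T = 0.0559 + 0.0229 − 0.022772 = 0.056028
y = 5.60%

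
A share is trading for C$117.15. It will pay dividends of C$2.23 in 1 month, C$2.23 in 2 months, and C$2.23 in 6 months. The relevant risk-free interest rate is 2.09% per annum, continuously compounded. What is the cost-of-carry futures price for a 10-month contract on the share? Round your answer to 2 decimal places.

C$112.44

PV(dividends) I = 2.23·e^(−0.0209·1/12) + 2.23·e^(−0.0209·2/12) + 2.23·e^(−0.0209·6/12)
I = 2.2261 + 2.2222 + 2.2068 = 6.6551
F = (S − I)·e^(rT) = (117.15 − 6.6551) · e^(0.0209·10/12)
= 110.4949 · e^0.017417 = 110.4949 × 1.017570 = C$112.44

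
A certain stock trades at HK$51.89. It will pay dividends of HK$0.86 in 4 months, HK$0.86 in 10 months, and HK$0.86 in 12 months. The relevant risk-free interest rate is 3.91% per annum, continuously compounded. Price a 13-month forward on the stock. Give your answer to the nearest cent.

HK$51.52

PV(dividends) I = 0.86·e^(−0.0391·4/12) + 0.86·e^(−0.0391·10/12) + 0.86·e^(−0.0391·12/12)
I = 0.8489 + 0.8324 + 0.8270 = 2.5083
F = (S − I)·e^(rT) = (51.89 − 2.5083) · e^(0.0391·13/12)
= 49.3817 · e^0.042358 = 49.3817 × 1.043268 = HK$51.52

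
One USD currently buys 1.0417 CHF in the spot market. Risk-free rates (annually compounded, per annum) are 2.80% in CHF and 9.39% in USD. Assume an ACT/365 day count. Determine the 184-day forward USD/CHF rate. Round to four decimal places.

By covered interest parity, F = S · (1+r_CHF)^T / (1+r_USD)^T
= 1.0417 × 1.014018 / 1.046283 = 1.0417 × 0.969162
F = 1.0096 CHF per USD

1.0096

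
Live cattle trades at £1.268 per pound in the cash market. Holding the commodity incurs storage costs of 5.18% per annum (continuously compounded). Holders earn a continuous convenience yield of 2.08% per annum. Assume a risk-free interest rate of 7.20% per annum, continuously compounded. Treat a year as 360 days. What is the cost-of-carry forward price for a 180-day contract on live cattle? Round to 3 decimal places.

Net carry = r + u − y = 0.0720 + 0.0518 − 0.0208 = 0.1030
F = S·e^((r+u−y)T) = 1.268 · e^(0.1030 × 180/360) = 1.268 · e^0.051500
= 1.268 × 1.052849 = £1.335 per pound

£1.335 per pound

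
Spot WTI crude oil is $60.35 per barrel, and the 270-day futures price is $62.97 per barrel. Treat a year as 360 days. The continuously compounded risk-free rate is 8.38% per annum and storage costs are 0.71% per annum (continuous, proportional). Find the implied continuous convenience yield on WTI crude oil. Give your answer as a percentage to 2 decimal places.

3.42%

F = S·e^((r+u−y)T) ⇒ (r+u−y) = ln(F/S)/T
ln(62.97/60.35) = 0.042497; /T ⇒ 0.056663
y = r + u − ln(F/S)/T = 0.0838 + 0.0071 − 0.056663 = 0.034237
y = 3.42%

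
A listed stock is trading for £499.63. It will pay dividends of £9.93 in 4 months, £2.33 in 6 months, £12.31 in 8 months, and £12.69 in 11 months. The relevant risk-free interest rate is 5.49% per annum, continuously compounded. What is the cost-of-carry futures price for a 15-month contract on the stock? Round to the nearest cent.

£496.62

PV(dividends) I = 9.93·e^(−0.0549·4/12) + 2.33·e^(−0.0549·6/12) + 12.31·e^(−0.0549·8/12) + 12.69·e^(−0.0549·11/12)
I = 9.7499 + 2.2669 + 11.8676 + 12.0672 = 35.9516
F = (S − I)·e^(rT) = (499.63 − 35.9516) · e^(0.0549·15/12)
= 463.6784 · e^0.068625 = 463.6784 × 1.071034 = £496.62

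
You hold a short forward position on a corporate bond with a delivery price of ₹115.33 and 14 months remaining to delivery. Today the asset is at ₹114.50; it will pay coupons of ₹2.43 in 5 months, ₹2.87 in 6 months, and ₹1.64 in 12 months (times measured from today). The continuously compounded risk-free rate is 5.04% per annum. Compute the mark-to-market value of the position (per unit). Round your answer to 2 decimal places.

₹0.98

PV(remaining coupons) I = 2.43·e^(−0.0504·5/12) + 2.87·e^(−0.0504·6/12) + 1.64·e^(−0.0504·12/12) = 6.7375
Current forward F = (S − I)·e^(rT) = (114.50 − 6.7375)·e^(0.0504·14/12) = 107.7625 × 1.060563 = 114.2889
Value (long) = (F − K)·e^(−rT) = (114.2889 − 115.33) × 0.942895 = -0.9816
Short position value = −(long value) = ₹0.98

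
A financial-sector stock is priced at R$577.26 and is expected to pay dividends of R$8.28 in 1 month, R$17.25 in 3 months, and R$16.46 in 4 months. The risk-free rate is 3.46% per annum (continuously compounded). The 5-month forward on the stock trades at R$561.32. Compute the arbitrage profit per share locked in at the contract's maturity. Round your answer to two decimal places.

R$17.91 per share

PV(dividends) I = 8.28·e^(−0.0346·1/12) + 17.25·e^(−0.0346·3/12) + 16.46·e^(−0.0346·4/12) = 41.6288
Fair forward F* = (S − I)·e^(rT) = (577.26 − 41.6288)·e^0.014417 = 535.6312 × 1.014521 = 543.4091
Market R$561.32 > fair 543.4091: forward overpriced → cash-and-carry (borrow at r, buy the stock and collect the dividends, short the forward).
Profit at T = |F_mkt − F*| = |561.32 − 543.4091| = R$17.91 per share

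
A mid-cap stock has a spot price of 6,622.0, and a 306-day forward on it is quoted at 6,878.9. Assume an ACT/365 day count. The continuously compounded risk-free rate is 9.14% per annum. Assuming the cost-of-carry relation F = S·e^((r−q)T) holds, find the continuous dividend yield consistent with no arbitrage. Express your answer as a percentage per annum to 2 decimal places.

4.60%

From F = S·e^((r−q)T): (r − q) = ln(F/S)/T
ln(6878.9/6622.0) = ln(1.038795) = 0.038061
(r − q) = 0.038061 / (306/365) = 0.045400
q = r − ln(F/S)/T = 0.0914 − 0.045400 = 0.046000
q = 4.60%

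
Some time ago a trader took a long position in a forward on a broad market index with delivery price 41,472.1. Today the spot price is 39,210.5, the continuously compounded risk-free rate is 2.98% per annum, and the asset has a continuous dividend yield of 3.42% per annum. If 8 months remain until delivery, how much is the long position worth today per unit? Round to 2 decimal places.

Current fair forward for the remaining 8 months: F = S·e^((r − q)·T), (r − q) = 0.0298 − 0.0342 = -0.0044
F = 39210.5 · e^(-0.0044 × 8/12) = 39210.5 × 0.99707096 = 39095.6509
Value of long forward = (F − K)·e^(−rT) = (39095.6509 − 41472.1) · e^(−0.0298·8/12)
= -2376.4491 × 0.98032938 = -2329.70

-2329.70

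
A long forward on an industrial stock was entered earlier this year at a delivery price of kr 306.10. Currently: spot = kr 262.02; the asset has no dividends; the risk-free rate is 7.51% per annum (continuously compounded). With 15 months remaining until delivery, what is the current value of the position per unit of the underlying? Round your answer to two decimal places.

-kr 16.65

Current fair forward for the remaining 15 months: F = S·e^(r·T), r = 0.0751
F = 262.02 · e^(0.0751 × 15/12) = 262.02 × 1.098422 = 287.8085
Value of long forward = (F − K)·e^(−rT) = (287.8085 − 306.10) · e^(−0.0751·15/12)
= -18.2915 × 0.910397 = -16.65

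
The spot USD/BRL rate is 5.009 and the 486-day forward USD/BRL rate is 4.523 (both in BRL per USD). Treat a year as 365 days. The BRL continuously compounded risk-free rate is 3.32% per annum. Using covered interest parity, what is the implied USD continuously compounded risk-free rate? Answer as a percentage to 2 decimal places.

10.99%

F = S·e^((r_BRL − r_USD)T) ⇒ r_USD = r_BRL − ln(F/S)/T
ln(4.523/5.009) = -0.102061; /(486/365) = -0.076651
r_USD = 0.0332 + 0.076651 = 0.109851
r_USD = 10.99%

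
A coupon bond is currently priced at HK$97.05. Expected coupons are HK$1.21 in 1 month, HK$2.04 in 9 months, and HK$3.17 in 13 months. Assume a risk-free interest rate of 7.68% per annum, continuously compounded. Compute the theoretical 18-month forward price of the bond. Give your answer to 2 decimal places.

PV(coupons) I = 1.21·e^(−0.0768·1/12) + 2.04·e^(−0.0768·9/12) + 3.17·e^(−0.0768·13/12)
I = 1.2023 + 1.9258 + 2.9169 = 6.0450
F = (S − I)·e^(rT) = (97.05 − 6.0450) · e^(0.0768·18/12)
= 91.0050 · e^0.115200 = 91.0050 × 1.122098 = HK$102.12

HK$102.12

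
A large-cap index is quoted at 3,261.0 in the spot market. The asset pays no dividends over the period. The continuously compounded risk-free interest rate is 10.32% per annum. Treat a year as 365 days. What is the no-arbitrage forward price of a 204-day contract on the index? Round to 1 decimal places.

3,454.6

F = S·e^(rT) = 3261.0 · e^(0.1032 × 204/365)
= 3261.0 · e^0.057679 = 3261.0 × 1.059375
F = 3,454.6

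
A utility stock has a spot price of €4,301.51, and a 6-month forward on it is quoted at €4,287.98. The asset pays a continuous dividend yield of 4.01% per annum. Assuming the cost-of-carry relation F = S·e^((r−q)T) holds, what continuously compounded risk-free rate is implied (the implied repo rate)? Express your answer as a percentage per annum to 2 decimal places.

From F = S·e^((r−q)T): (r − q) = ln(F/S)/T
ln(4287.98/4301.51) = ln(0.996855) = -0.003150
(r − q) = -0.003150 / (6/12) = -0.006300
r = ln(F/S)/T + q = -0.006300 + 0.0401 = 0.033800
r = 3.38%

3.38%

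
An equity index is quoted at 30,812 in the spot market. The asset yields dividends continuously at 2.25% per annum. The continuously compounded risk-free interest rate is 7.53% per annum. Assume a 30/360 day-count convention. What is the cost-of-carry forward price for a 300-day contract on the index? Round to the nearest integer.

F = S·e^((r − q)T) = 30812 · e^((0.0753 − 0.0225) × 300/360)
= 30812 · e^0.044000 = 30812 × 1.044982
F = 32,198

32,198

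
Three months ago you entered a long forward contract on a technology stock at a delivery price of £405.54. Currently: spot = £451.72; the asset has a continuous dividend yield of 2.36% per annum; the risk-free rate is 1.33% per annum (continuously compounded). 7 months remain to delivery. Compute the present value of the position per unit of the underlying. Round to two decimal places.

£43.14

Current fair forward for the remaining 7 months: F = S·e^((r − q)·T), (r − q) = 0.0133 − 0.0236 = -0.0103
F = 451.72 · e^(-0.0103 × 7/12) = 451.72 × 0.994010 = 449.0142
Value of long forward = (F − K)·e^(−rT) = (449.0142 − 405.54) · e^(−0.0133·7/12)
= 43.4742 × 0.992272 = 43.14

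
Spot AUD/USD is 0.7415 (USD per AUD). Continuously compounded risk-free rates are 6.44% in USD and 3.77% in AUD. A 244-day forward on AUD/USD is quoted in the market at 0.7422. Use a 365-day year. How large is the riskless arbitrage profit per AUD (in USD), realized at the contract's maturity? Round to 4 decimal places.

Fair forward: F* = S·e^(carry·T), with carry = (r_USD − r_AUD) = 0.0644 − 0.0377 = 0.0267
F* = 0.7415 · e^(0.0267 × 244/365) = 0.7415 · e^0.017849 = 0.7415 × 1.018009 = 0.7549
Market 0.7422 < fair 0.7549: forward underpriced → reverse cash-and-carry (short spot, go long the forward).
At maturity, profit = |F_mkt − F*| = |0.7422 − 0.7549| = 0.0127 per AUD (in USD)

0.0127 per AUD (in USD)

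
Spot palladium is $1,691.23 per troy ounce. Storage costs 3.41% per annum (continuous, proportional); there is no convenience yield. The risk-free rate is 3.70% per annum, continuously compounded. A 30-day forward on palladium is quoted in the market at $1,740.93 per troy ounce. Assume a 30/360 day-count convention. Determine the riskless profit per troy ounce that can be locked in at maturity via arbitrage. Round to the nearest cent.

$39.65 per troy ounce

Fair forward: F* = S·e^(carry·T), with carry = (r + u) = 0.0370 + 0.0341 = 0.0711
F* = 1691.23 · e^(0.0711 × 30/360) = 1691.23 · e^0.00592500 = 1691.23 × 1.00594259 = $1701.2803
Market $1740.93 > fair $1701.2803: forward overpriced → cash-and-carry (buy spot, short the forward).
At maturity, profit = |F_mkt − F*| = |1740.93 − 1701.2803| = $39.65 per troy ounce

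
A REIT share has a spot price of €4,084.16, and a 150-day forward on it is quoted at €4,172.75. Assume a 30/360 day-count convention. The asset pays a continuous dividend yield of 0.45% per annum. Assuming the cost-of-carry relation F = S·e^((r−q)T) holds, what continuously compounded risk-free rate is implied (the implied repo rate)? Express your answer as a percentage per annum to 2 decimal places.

From F = S·e^((r−q)T): (r − q) = ln(F/S)/T
ln(4172.75/4084.16) = ln(1.021691) = 0.021459
(r − q) = 0.021459 / (150/360) = 0.051502
r = ln(F/S)/T + q = 0.051502 + 0.0045 = 0.056002
r = 5.60%

5.60%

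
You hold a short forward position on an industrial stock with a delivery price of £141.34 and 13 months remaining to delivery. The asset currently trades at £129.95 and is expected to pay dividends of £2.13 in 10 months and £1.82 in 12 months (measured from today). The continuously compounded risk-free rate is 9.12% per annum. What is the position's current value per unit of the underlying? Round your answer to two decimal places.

£1.73

PV(remaining dividends) I = 2.13·e^(−0.0912·10/12) + 1.82·e^(−0.0912·12/12) = 3.6355
Current forward F = (S − I)·e^(rT) = (129.95 − 3.6355)·e^(0.0912·13/12) = 126.3145 × 1.103846 = 139.4318
Value (long) = (F − K)·e^(−rT) = (139.4318 − 141.34) × 0.905924 = -1.7287
Short position value = −(long value) = £1.73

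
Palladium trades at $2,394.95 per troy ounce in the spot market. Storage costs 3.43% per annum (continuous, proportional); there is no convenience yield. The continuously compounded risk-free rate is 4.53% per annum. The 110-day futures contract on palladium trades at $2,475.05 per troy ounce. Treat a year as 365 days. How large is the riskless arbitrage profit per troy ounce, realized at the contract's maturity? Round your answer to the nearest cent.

$21.95 per troy ounce

Fair futures: F* = S·e^(carry·T), with carry = (r + u) = 0.0453 + 0.0343 = 0.0796
F* = 2394.95 · e^(0.0796 × 110/365) = 2394.95 · e^0.02398904 = 2394.95 × 1.02427909 = $2453.0972
Market $2475.05 > fair $2453.0972: forward overpriced → cash-and-carry (buy spot, short the forward).
At maturity, profit = |F_mkt − F*| = |2475.05 − 2453.0972| = $21.95 per troy ounce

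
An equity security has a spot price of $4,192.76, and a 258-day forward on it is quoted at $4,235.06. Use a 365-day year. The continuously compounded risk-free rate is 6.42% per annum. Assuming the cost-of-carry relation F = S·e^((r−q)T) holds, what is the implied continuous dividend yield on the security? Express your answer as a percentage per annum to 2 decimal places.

From F = S·e^((r−q)T): (r − q) = ln(F/S)/T
ln(4235.06/4192.76) = ln(1.010089) = 0.010038
(r − q) = 0.010038 / (258/365) = 0.014201
q = r − ln(F/S)/T = 0.0642 − 0.014201 = 0.049999
q = 5.00%

5.00%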